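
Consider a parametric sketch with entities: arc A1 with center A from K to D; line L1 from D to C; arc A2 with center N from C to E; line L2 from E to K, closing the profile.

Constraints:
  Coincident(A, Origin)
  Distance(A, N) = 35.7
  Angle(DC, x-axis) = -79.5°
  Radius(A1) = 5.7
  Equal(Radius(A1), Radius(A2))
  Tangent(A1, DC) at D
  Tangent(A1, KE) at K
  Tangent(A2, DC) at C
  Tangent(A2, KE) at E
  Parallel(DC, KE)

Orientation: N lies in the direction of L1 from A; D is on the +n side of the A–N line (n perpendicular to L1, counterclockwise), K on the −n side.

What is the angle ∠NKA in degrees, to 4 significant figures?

80.93°

The slot axis is L1's direction at -79.5°, so u = (cos -79.5°, sin -79.5°) = (0.1822, -0.9833) and n = (−sin -79.5°, cos -79.5°) = (0.9833, 0.1822). A is at the origin and N lies 35.7 along u from A, so N = 35.7·u = (6.506, -35.10). Tangency of A1 to both parallel lines with radius 5.7 puts D and K at A ± 5.7·n: D = (5.605, 1.039), K = (-5.605, -1.039). Then cos ∠NKA = KN·KA / (|KN||KA|), giving 80.93°.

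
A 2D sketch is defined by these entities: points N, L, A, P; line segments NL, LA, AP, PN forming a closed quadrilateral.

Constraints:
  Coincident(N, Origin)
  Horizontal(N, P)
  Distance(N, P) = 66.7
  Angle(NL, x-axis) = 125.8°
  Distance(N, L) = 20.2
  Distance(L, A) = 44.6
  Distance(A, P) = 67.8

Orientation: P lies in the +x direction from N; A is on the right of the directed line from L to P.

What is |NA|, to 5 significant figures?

25.669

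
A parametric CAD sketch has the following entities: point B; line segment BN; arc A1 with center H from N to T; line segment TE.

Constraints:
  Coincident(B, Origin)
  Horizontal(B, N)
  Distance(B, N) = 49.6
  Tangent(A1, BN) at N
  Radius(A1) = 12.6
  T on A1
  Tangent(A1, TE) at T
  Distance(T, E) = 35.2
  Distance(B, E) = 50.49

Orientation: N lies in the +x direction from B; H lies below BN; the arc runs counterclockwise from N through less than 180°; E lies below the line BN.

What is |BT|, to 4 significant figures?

38.60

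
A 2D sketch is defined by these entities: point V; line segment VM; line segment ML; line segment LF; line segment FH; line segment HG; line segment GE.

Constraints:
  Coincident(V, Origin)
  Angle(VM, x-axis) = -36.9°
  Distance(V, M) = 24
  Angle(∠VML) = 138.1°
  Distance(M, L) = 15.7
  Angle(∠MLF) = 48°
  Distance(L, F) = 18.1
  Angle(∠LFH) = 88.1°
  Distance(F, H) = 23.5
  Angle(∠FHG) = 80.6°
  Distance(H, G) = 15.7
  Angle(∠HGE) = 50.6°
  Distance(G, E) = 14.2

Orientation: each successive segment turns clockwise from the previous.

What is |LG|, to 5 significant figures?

20.501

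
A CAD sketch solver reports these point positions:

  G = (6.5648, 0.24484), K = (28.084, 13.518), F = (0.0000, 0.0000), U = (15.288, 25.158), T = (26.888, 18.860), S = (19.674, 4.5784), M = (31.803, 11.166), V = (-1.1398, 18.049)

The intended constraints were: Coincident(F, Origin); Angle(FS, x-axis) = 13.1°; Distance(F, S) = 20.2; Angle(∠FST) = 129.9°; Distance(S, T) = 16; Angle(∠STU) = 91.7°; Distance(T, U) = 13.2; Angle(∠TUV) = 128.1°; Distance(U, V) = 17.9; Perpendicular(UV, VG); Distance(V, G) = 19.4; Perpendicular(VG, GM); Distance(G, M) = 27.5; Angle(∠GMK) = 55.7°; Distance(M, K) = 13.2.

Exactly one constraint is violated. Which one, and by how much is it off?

Distance(M, K) = 13.2 — off by 8.80.

F = (0.00, 0.00) ✓; FS at 13.10° ✓; |FS| = 20.20 ✓; ∠FST = 129.9° ✓; |ST| = 16.00 ✓; ∠STU = 91.70° ✓; |TU| = 13.20 ✓; ∠TUV = 128.1° ✓; |UV| = 17.90 ✓; ∠(UV, VG) = 90.00° ✓; |VG| = 19.40 ✓; ∠(VG, GM) = 90.00° ✓; |GM| = 27.50 ✓; ∠GMK = 55.71° ✓; |MK| = 4.400 ✗.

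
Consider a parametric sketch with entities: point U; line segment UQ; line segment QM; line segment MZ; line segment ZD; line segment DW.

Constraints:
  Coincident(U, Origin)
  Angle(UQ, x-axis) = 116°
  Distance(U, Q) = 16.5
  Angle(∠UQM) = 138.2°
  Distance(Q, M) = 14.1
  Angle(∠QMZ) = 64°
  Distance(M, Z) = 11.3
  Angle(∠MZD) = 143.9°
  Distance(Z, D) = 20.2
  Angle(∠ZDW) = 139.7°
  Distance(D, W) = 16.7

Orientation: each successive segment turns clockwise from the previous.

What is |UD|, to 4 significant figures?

9.331

U is at the origin; UQ runs at 116.0° with length 16.5, so Q = (-7.233, 14.83). ∠UQM = 138.2° gives QM at 74.20° from the x-axis; with |QM| = 14.1, M = (-3.394, 28.40). ∠QMZ = 64.0° gives MZ at -41.80° from the x-axis; with |MZ| = 11.3, Z = (5.030, 20.87). ∠MZD = 143.9° gives ZD at -77.90° from the x-axis; with |ZD| = 20.2, D = (9.264, 1.114). Then |UD| = |D − U| = 9.331.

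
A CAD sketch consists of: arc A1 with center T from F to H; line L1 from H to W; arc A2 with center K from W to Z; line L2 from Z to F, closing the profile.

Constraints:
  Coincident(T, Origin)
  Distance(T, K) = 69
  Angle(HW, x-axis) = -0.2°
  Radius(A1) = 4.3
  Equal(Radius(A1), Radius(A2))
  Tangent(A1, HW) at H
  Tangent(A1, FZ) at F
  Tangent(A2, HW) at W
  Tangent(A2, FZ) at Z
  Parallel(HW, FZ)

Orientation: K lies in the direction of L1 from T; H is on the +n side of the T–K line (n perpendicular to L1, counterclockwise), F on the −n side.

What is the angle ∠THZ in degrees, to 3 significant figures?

82.9°

The slot axis is L1's direction at -0.2°, so u = (cos -0.2°, sin -0.2°) = (1.00, -0.00349) and n = (−sin -0.2°, cos -0.2°) = (0.00349, 1.00). T is at the origin and K lies 69.0 along u from T, so K = 69.0·u = (69.0, -0.241). Tangency of A1 to both parallel lines with radius 4.3 puts H and F at T ± 4.3·n: H = (0.0150, 4.30), F = (-0.0150, -4.30). Equal radii place W and Z the same way about K: W = K + 4.3·n = (69.0, 4.06), Z = K − 4.3·n = (69.0, -4.54). Then cos ∠THZ = HT·HZ / (|HT||HZ|), giving 82.9°.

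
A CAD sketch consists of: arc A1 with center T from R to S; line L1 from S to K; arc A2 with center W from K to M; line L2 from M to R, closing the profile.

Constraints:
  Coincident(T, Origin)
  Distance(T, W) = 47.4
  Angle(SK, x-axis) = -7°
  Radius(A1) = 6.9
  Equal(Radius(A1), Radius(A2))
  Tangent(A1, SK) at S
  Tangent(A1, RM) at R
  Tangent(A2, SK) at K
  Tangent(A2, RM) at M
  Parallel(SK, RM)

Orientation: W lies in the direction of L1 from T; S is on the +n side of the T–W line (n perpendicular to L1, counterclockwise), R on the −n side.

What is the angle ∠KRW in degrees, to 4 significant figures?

7.950°

The slot axis is L1's direction at -7.0°, so u = (cos -7.0°, sin -7.0°) = (0.9925, -0.1219) and n = (−sin -7.0°, cos -7.0°) = (0.1219, 0.9925). T is at the origin and W lies 47.4 along u from T, so W = 47.4·u = (47.05, -5.777). Tangency of A1 to both parallel lines with radius 6.9 puts S and R at T ± 6.9·n: S = (0.8409, 6.849), R = (-0.8409, -6.849). Equal radii place K and M the same way about W: K = W + 6.9·n = (47.89, 1.072), M = W − 6.9·n = (46.21, -12.63). Then cos ∠KRW = RK·RW / (|RK||RW|), giving 7.950°.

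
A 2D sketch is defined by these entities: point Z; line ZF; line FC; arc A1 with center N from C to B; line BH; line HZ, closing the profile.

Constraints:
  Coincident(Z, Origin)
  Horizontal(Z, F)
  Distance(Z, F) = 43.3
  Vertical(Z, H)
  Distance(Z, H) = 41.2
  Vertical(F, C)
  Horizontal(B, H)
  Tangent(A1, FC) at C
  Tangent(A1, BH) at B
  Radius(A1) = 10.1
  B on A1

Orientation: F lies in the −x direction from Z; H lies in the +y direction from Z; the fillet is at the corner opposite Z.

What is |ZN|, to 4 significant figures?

45.49

Z is at the origin; ZF is horizontal with |ZF| = 43.3 and F on the −x side, so F = (-43.30, 0.000). ZH is vertical with |ZH| = 41.2 and H on the +y side, so H = (0.000, 41.20). The virtual corner opposite Z is at (-43.30, 41.20). Tangency of A1 to FC means the radius NC is perpendicular to FC and A1 meets BH tangentially, so NB is at right angles to BH, with radius 10.1, so the center N sits 10.1 in from both sides at N = (-33.20, 31.10). Then |ZN| = |N − Z| = 45.49.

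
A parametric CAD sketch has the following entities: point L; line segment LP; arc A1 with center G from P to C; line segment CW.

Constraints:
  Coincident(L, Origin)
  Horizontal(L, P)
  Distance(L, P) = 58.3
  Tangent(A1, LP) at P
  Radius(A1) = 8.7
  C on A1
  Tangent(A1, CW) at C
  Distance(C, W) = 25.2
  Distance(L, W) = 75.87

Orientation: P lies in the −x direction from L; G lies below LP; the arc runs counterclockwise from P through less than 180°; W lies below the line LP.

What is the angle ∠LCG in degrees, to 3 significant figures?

9.54°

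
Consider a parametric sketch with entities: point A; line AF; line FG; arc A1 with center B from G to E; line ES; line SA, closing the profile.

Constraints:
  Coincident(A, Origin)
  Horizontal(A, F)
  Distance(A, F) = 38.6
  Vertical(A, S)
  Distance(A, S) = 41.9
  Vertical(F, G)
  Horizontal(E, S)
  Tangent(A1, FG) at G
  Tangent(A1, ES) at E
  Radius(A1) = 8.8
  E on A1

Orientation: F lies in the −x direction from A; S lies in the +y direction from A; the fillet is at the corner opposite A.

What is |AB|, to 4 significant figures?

44.54

A and S share the same x with |AS| = 41.9 and S on the +y side, so S = (0.000, 41.90). The virtual corner opposite A is at (-38.60, 41.90). Tangency of A1 to FG means the radius BG is perpendicular to FG and tangency of A1 to ES means the radius BE is perpendicular to ES, with radius 8.8, so the center B sits 8.8 in from both sides at B = (-29.80, 33.10). Then |AB| = |B − A| = 44.54.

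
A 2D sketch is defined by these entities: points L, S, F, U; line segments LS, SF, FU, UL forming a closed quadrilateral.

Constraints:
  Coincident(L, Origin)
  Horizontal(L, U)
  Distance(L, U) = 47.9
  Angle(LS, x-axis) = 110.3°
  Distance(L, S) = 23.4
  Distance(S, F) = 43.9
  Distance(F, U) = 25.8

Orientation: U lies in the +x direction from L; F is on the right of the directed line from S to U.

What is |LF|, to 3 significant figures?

25.0

L is at the origin; L and U share the same y with |LU| = 47.9 and U in +x, so U = (47.9, 0). LS runs at 110.3° with |LS| = 23.4, so S = (-8.12, 21.9). F is determined by |SF| = 43.9 and |FU| = 25.8 together: it lies at the intersection of circle(S, 43.9) and circle(U, 25.8). With |SU| = 60.2, the foot of the radical line on SU is 40.6 from S and the perpendicular offset is √(43.9² − 40.6²) = 16.8. Taking the right-of-SU solution: F = (23.5, -8.48).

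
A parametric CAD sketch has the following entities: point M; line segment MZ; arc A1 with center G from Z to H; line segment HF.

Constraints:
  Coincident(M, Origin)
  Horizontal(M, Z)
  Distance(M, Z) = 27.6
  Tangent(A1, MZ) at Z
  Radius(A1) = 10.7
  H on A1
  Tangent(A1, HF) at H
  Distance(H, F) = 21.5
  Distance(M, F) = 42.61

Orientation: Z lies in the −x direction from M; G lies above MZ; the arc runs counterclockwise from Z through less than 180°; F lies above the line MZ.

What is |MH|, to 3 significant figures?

22.7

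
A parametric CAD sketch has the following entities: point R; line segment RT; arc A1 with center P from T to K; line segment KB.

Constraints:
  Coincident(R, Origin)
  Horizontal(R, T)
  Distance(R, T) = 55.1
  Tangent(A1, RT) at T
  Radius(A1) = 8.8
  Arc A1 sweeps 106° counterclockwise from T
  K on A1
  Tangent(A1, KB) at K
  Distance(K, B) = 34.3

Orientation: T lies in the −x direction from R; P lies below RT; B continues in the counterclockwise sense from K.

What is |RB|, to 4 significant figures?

69.86

R is at the origin; R and T share the same y with |RT| = 55.1 and T on the −x side, so T = (-55.10, 0.000). Tangency of A1 to RT means the radius PT is perpendicular to RT, so P = T + (0, -8.8) = (-55.10, -8.800). On A1, T sits at bearing 90° from P; a 106° counterclockwise sweep puts K at bearing 196°, so K = P + 8.8·(cos 196°, sin 196°) = (-63.56, -11.23). A1 meets KB tangentially, so PK is at right angles to KB, so KB runs along (−sin 196°, cos 196°); with |KB| = 34.3, B = (-54.10, -44.20). Then |RB| = |B − R| = 69.86.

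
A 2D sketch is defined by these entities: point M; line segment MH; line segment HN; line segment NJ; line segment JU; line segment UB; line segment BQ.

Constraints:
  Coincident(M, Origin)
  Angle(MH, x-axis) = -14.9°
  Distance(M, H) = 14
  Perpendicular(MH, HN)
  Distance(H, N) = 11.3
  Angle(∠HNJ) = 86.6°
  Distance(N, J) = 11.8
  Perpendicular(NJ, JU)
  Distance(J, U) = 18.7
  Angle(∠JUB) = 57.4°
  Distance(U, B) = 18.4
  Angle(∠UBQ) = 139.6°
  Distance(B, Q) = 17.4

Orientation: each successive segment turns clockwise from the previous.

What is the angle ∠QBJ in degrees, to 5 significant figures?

77.454°

∠JUB = 57.4° gives UB at -50.900° from the x-axis; with |UB| = 18.4, B = (16.897, -7.3398). ∠UBQ = 139.6° gives BQ at -91.300° from the x-axis; with |BQ| = 17.4, Q = (16.502, -24.735). Then cos ∠QBJ = BQ·BJ / (|BQ||BJ|), giving 77.454°.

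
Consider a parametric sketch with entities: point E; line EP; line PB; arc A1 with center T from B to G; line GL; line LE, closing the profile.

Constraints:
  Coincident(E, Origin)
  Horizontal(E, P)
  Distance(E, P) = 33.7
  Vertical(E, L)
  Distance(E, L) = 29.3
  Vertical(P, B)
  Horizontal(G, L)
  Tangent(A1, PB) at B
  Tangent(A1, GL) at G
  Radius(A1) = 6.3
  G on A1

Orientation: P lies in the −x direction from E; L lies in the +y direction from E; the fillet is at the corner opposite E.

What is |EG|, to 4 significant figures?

40.12

E is at the origin; E and P share the same y with |EP| = 33.7 and P on the −x side, so P = (-33.70, 0.000). EL is vertical with |EL| = 29.3 and L on the +y side, so L = (0.000, 29.30). The virtual corner opposite E is at (-33.70, 29.30). The tangent condition forces TB to be normal to PB and tangency of A1 to GL means the radius TG is perpendicular to GL, with radius 6.3, so the center T sits 6.3 in from both sides at T = (-27.40, 23.00). That places the tangent points at B = (-33.70, 23.00) on PB and G = (-27.40, 29.30) on GL. Then |EG| = |G − E| = 40.12.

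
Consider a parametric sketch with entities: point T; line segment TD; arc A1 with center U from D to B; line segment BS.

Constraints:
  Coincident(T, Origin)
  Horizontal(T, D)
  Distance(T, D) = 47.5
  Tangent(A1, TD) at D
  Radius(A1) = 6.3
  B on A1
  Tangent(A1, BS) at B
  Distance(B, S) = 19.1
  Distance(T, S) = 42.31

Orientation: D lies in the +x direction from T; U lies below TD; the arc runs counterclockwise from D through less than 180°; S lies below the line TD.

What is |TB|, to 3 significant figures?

41.7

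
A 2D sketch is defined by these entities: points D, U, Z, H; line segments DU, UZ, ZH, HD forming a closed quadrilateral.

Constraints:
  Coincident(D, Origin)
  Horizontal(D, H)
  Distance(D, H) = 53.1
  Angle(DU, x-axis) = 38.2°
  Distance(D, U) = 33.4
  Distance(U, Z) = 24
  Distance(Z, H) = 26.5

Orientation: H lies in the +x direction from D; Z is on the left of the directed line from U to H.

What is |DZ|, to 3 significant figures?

56.1

D is at the origin; DH is horizontal with |DH| = 53.1 and H in +x, so H = (53.1, 0). DU runs at 38.2° with |DU| = 33.4, so U = (26.2, 20.7). Z is determined by |UZ| = 24.0 and |ZH| = 26.5 together: it lies at the intersection of circle(U, 24.0) and circle(H, 26.5). With |UH| = 33.9, the foot of the radical line on UH is 15.1 from U and the perpendicular offset is √(24.0² − 15.1²) = 18.7. Taking the left-of-UH solution: Z = (49.6, 26.3).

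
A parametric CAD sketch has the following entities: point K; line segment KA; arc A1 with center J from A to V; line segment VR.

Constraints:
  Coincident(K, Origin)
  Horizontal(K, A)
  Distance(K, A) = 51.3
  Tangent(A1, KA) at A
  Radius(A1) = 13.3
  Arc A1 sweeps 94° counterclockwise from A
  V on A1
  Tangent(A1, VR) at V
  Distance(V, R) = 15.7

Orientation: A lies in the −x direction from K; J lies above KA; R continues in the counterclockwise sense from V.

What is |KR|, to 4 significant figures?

49.24

K is at the origin; KA is horizontal with |KA| = 51.3 and A on the −x side, so A = (-51.30, 0.000). A1 meets KA tangentially, so JA is at right angles to KA, so J = A + (0, 13.3) = (-51.30, 13.30). On A1, A sits at bearing -90° from J; a 94° counterclockwise sweep puts V at bearing 4°, so V = J + 13.3·(cos 4°, sin 4°) = (-38.03, 14.23). A1 meets VR tangentially, so JV is at right angles to VR, so VR runs along (−sin 4°, cos 4°); with |VR| = 15.7, R = (-39.13, 29.89). Then |KR| = |R − K| = 49.24.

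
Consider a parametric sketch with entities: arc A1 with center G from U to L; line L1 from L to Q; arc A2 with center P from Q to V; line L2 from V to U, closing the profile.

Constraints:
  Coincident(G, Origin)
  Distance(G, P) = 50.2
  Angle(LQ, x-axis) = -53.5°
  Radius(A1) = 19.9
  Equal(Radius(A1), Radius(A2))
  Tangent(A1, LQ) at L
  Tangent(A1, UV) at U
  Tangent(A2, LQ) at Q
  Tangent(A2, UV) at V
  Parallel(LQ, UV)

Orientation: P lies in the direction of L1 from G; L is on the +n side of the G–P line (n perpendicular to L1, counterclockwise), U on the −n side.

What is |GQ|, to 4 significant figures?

54.00

The slot axis is L1's direction at -53.5°, so u = (cos -53.5°, sin -53.5°) = (0.5948, -0.8039) and n = (−sin -53.5°, cos -53.5°) = (0.8039, 0.5948). G is at the origin and P lies 50.2 along u from G, so P = 50.2·u = (29.86, -40.35). Tangency of A1 to both parallel lines with radius 19.9 puts L and U at G ± 19.9·n: L = (16.00, 11.84), U = (-16.00, -11.84). Equal radii place Q and V the same way about P: Q = P + 19.9·n = (45.86, -28.52), V = P − 19.9·n = (13.86, -52.19). Then |GQ| = |Q − G| = 54.00.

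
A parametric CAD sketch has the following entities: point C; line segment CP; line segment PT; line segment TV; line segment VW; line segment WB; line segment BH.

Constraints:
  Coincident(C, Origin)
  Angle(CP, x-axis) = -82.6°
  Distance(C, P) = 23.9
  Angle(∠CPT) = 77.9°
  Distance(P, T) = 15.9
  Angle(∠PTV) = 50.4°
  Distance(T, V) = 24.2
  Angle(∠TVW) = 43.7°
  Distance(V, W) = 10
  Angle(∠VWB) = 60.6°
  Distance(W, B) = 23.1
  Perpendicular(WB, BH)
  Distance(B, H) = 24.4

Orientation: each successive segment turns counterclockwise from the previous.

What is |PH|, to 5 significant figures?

41.869

C is at the origin; CP runs at -82.6° with length 23.9, so P = (3.0782, -23.701). ∠CPT = 77.9° gives PT at 19.500° from the x-axis; with |PT| = 15.9, T = (18.066, -18.393). ∠PTV = 50.4° gives TV at 149.10° from the x-axis; with |TV| = 24.2, V = (-2.6990, -5.9657). ∠TVW = 43.7° gives VW at -74.600° from the x-axis; with |VW| = 10.0, W = (-0.043395, -15.607). ∠VWB = 60.6° gives WB at 44.800° from the x-axis; with |WB| = 23.1, B = (16.348, 0.67038). WB is perpendicular to BH, so BH runs at 134.80°; with |BH| = 24.4, H = (-0.84539, 17.984). Then |PH| = |H − P| = 41.869.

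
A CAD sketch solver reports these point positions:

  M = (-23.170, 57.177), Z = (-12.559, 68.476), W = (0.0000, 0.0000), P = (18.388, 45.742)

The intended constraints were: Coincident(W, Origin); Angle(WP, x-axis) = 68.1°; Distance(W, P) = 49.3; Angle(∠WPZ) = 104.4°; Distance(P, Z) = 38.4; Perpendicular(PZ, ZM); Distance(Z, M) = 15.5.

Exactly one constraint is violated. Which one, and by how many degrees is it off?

Perpendicular(PZ, ZM) — off by 6.90°.

W = (0.00, 0.00) ✓; WP at 68.10° ✓; |WP| = 49.30 ✓; ∠WPZ = 104.4° ✓; |PZ| = 38.40 ✓; ∠(PZ, ZM) = 83.10° ✗; |ZM| = 15.50 ✓.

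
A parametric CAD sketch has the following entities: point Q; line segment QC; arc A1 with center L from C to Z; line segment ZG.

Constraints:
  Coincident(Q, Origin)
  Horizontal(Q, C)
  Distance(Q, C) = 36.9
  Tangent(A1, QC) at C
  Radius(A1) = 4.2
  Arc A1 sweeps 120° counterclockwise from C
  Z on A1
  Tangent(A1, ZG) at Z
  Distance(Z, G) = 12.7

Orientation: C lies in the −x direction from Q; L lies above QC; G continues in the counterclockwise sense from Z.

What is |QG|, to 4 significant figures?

43.23

Q is at the origin; Q and C share the same y with |QC| = 36.9 and C on the −x side, so C = (-36.90, 0.000). The tangent condition forces LC to be normal to QC, so L = C + (0, 4.2) = (-36.90, 4.200). On A1, C sits at bearing -90° from L; a 120° counterclockwise sweep puts Z at bearing 30°, so Z = L + 4.2·(cos 30°, sin 30°) = (-33.26, 6.300). The tangent condition forces LZ to be normal to ZG, so ZG runs along (−sin 30°, cos 30°); with |ZG| = 12.7, G = (-39.61, 17.30). Then |QG| = |G − Q| = 43.23.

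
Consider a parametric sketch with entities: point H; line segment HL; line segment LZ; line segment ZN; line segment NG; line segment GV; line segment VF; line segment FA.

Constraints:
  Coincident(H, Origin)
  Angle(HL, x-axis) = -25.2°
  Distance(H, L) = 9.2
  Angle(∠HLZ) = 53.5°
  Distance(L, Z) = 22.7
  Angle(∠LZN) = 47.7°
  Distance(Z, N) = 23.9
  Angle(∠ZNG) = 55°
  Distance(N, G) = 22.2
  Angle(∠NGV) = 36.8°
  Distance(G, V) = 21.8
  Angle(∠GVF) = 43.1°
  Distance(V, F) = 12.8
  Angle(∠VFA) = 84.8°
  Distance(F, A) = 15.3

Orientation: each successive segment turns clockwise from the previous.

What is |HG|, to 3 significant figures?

12.0

H is at the origin; HL runs at -25.2° with length 9.2, so L = (8.32, -3.92). ∠HLZ = 53.5° gives LZ at -152° from the x-axis; with |LZ| = 22.7, Z = (-11.7, -14.7). ∠LZN = 47.7° gives ZN at 76.0° from the x-axis; with |ZN| = 23.9, N = (-5.88, 8.51). ∠ZNG = 55.0° gives NG at -49.0° from the x-axis; with |NG| = 22.2, G = (8.68, -8.24). Then |HG| = |G − H| = 12.0.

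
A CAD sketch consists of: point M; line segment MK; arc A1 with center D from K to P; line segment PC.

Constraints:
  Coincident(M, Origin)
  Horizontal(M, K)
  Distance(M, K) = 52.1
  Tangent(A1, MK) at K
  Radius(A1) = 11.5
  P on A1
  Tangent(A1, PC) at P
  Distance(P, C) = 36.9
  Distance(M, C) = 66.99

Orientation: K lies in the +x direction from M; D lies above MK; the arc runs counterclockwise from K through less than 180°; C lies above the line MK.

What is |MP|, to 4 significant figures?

64.52

Checks: M = (0.00, 0.00) ✓; |DP| = 11.50 ✓; ∠(DP, PC) = 90.00° ✓; |PC| = 36.90 ✓; |MC| = 66.99 ✓.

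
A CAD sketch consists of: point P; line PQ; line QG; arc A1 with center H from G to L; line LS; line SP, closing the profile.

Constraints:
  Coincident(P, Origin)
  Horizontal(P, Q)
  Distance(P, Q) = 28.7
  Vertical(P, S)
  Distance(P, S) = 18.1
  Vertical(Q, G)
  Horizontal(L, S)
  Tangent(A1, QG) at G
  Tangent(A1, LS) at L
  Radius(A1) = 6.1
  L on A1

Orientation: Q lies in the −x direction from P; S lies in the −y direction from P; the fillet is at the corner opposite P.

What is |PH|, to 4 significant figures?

25.59

P is at the origin; PQ is horizontal with |PQ| = 28.7 and Q on the −x side, so Q = (-28.70, 0.000). P and S share the same x with |PS| = 18.1 and S on the −y side, so S = (0.000, -18.10). The virtual corner opposite P is at (-28.70, -18.10). The tangent condition forces HG to be normal to QG and the tangent condition forces HL to be normal to LS, with radius 6.1, so the center H sits 6.1 in from both sides at H = (-22.60, -12.00). Then |PH| = |H − P| = 25.59.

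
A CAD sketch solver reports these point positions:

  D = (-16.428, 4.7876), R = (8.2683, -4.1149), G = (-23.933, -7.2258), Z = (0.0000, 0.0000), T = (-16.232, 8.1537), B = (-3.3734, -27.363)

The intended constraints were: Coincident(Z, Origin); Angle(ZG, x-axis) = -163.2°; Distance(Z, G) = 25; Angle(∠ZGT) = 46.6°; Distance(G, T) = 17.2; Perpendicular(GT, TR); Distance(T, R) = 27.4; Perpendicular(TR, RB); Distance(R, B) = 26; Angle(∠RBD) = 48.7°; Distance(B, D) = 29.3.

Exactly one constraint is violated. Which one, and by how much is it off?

Distance(B, D) = 29.3 — off by 5.40.

Z = (0.00, 0.00) ✓; ZG at -163.2° ✓; |ZG| = 25.00 ✓; ∠ZGT = 46.60° ✓; |GT| = 17.20 ✓; ∠(GT, TR) = 90.00° ✓; |TR| = 27.40 ✓; ∠(TR, RB) = 90.00° ✓; |RB| = 26.00 ✓; ∠RBD = 48.70° ✓; |BD| = 34.70 ✗.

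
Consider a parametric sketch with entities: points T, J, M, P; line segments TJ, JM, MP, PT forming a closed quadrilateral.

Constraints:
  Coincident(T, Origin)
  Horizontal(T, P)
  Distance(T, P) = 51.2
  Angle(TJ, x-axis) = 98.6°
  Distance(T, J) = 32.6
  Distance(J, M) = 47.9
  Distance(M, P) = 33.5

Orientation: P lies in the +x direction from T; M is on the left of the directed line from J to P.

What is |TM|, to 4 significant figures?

53.91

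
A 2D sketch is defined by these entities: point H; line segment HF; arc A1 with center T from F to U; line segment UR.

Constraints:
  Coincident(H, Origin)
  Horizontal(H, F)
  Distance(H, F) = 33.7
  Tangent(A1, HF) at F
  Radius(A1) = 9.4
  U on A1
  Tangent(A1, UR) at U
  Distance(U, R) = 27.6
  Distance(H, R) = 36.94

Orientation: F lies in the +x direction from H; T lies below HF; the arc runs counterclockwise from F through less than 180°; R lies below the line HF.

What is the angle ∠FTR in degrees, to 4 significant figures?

144.1°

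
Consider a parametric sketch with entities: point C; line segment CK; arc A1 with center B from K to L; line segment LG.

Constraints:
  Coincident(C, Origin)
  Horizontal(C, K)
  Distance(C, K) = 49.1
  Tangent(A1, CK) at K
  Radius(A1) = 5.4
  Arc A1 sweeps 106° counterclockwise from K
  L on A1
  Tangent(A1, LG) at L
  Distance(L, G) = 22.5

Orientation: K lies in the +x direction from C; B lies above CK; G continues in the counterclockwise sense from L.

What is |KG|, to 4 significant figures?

28.53

On A1, K sits at bearing -90° from B; a 106° counterclockwise sweep puts L at bearing 16°, so L = B + 5.4·(cos 16°, sin 16°) = (54.29, 6.888). Tangency of A1 to LG means the radius BL is perpendicular to LG, so LG runs along (−sin 16°, cos 16°); with |LG| = 22.5, G = (48.09, 28.52). Then |KG| = |G − K| = 28.53.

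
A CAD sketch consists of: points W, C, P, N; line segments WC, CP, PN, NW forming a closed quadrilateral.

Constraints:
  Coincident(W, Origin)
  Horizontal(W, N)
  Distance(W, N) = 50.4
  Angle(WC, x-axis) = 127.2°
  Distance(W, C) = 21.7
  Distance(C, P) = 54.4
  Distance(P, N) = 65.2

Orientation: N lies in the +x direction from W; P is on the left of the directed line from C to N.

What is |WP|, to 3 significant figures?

62.8

Checks: |CP| = 54.40 ✓; |PN| = 65.20 ✓.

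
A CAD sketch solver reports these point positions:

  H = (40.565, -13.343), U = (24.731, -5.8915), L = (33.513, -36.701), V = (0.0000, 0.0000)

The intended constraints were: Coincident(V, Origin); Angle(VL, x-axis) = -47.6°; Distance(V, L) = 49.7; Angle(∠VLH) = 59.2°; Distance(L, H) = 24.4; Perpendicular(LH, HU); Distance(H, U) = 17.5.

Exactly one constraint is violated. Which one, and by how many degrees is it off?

Perpendicular(LH, HU) — off by 8.40°.

V = (0.00, 0.00) ✓; VL at -47.60° ✓; |VL| = 49.70 ✓; ∠VLH = 59.20° ✓; |LH| = 24.40 ✓; ∠(LH, HU) = 81.60° ✗; |HU| = 17.50 ✓.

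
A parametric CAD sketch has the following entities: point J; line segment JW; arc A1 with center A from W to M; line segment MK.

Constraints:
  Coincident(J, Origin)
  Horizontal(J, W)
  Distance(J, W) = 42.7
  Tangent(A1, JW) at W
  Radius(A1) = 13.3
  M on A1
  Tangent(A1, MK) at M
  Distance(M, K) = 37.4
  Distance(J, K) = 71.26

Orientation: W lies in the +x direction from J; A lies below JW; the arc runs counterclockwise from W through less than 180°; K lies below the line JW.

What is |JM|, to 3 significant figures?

36.5

Checks: |AM| = 13.30 ✓; ∠(AM, MK) = 90.00° ✓; |MK| = 37.40 ✓; |JK| = 71.26 ✓.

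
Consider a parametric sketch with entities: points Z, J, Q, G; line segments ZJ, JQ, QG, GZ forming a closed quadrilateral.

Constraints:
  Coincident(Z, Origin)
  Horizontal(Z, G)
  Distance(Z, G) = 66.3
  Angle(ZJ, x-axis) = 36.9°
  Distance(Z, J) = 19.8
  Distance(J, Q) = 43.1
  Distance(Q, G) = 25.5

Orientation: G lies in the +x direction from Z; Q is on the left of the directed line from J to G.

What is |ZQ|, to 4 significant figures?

62.01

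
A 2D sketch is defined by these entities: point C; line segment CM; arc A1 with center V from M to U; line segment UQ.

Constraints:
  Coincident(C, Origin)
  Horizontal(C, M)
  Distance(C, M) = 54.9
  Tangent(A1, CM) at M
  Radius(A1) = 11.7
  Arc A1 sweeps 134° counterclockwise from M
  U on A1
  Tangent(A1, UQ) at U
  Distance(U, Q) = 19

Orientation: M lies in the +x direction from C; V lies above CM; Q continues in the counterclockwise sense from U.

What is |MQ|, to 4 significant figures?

33.83

On A1, M sits at bearing -90° from V; a 134° counterclockwise sweep puts U at bearing 44°, so U = V + 11.7·(cos 44°, sin 44°) = (63.32, 19.83). Tangency of A1 to UQ means the radius VU is perpendicular to UQ, so UQ runs along (−sin 44°, cos 44°); with |UQ| = 19.0, Q = (50.12, 33.49). Then |MQ| = |Q − M| = 33.83.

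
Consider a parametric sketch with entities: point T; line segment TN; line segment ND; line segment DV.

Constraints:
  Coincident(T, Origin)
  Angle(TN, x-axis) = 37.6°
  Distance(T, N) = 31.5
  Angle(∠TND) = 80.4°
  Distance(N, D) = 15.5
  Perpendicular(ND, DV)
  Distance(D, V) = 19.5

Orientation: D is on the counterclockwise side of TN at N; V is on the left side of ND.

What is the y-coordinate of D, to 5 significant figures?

29.751

T is at the origin; TN runs at 37.6° with length 31.5, so N = 31.5·(cos 37.6°, sin 37.6°) = (24.957, 19.220). ∠TND = 80.4°, so ND runs at 37.6° + (180° − 80.4°) = 137.20° from the x-axis; with |ND| = 15.5, D = N + 15.5·(cos 137.20°, sin 137.20°) = (13.584, 29.751). So D.y = 29.751.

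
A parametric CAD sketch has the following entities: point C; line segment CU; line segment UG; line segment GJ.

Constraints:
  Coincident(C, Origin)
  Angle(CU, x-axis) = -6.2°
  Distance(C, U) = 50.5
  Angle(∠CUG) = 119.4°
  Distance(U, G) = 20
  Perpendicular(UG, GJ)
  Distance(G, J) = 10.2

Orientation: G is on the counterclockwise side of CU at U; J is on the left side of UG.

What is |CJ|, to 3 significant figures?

56.1

C is at the origin; CU runs at -6.2° with length 50.5, so U = 50.5·(cos -6.2°, sin -6.2°) = (50.2, -5.45). ∠CUG = 119.4°, so UG runs at -6.2° + (180° − 119.4°) = 54.4° from the x-axis; with |UG| = 20.0, G = U + 20.0·(cos 54.4°, sin 54.4°) = (61.8, 10.8). UG is perpendicular to GJ; with |GJ| = 10.2 on the left of UG, J = G + 10.2·(-0.813, 0.582) = (53.6, 16.7). Then |CJ| = |J − C| = 56.1.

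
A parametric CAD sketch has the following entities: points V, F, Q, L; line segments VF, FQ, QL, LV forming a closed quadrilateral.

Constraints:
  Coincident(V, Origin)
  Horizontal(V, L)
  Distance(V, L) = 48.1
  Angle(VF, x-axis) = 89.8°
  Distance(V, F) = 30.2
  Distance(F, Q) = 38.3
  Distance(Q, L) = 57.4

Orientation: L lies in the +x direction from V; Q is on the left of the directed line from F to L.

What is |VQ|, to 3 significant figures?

62.0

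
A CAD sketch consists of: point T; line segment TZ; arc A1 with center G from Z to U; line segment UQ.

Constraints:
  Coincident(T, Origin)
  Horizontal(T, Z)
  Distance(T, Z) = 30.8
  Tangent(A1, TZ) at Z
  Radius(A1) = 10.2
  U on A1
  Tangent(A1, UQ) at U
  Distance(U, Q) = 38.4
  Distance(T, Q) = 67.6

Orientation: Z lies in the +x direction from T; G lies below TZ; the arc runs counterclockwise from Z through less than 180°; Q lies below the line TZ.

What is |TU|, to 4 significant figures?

29.37

T is at the origin; TZ is horizontal with |TZ| = 30.8 and Z on the +x side, so Z = (30.80, 0.000). Since A1 is tangent to TZ there, GZ ⟂ TZ, so G = Z + (0, -10.2) = (30.80, -10.20). Since GU ⟂ UQ (tangency), |GQ| = √(10.2² + 38.4²) = 39.73 regardless of where U sits on A1. So Q lies on both circle(T, 67.6) and circle(G, 39.73); the below-TZ intersection is Q = (50.92, -44.46). U is the foot of the tangent from Q: U = (23.63, -17.45).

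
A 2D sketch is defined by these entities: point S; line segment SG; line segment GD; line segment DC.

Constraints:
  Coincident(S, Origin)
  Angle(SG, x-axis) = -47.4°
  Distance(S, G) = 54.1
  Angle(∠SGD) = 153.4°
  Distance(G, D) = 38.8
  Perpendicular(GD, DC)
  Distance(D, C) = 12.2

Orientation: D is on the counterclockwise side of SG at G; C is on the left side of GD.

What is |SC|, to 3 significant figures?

88.0

S is at the origin; SG runs at -47.4° with length 54.1, so G = 54.1·(cos -47.4°, sin -47.4°) = (36.6, -39.8). ∠SGD = 153.4°, so GD runs at -47.4° + (180° − 153.4°) = -20.8° from the x-axis; with |GD| = 38.8, D = G + 38.8·(cos -20.8°, sin -20.8°) = (72.9, -53.6). The perpendicularity gives DC at right angles to GD; with |DC| = 12.2 on the left of GD, C = D + 12.2·(0.355, 0.935) = (77.2, -42.2). Then |SC| = |C − S| = 88.0.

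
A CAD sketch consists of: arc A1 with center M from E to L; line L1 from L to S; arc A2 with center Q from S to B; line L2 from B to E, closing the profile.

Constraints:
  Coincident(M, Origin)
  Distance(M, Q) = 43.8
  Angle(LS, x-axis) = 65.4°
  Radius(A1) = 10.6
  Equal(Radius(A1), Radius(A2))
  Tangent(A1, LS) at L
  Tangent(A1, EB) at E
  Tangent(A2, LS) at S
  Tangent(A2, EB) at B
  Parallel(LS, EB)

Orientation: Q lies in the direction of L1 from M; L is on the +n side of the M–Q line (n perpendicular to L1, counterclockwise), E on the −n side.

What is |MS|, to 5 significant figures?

45.064

The slot axis is L1's direction at 65.4°, so u = (cos 65.4°, sin 65.4°) = (0.41628, 0.90924) and n = (−sin 65.4°, cos 65.4°) = (-0.90924, 0.41628). M is at the origin and Q lies 43.8 along u from M, so Q = 43.8·u = (18.233, 39.825). Tangency of A1 to both parallel lines with radius 10.6 puts L and E at M ± 10.6·n: L = (-9.6379, 4.4126), E = (9.6379, -4.4126). Equal radii place S and B the same way about Q: S = Q + 10.6·n = (8.5952, 44.237), B = Q − 10.6·n = (27.871, 35.412). Then |MS| = |S − M| = 45.064.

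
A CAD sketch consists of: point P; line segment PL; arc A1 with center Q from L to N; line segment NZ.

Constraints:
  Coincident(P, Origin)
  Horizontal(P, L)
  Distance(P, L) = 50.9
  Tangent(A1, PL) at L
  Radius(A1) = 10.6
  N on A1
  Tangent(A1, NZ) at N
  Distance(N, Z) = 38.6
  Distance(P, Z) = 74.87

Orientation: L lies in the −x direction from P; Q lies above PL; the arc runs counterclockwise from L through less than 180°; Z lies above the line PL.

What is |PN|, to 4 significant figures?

43.55

Checks: |QN| = 10.60 ✓; ∠(QN, NZ) = 90.00° ✓; |NZ| = 38.60 ✓; |PZ| = 74.87 ✓.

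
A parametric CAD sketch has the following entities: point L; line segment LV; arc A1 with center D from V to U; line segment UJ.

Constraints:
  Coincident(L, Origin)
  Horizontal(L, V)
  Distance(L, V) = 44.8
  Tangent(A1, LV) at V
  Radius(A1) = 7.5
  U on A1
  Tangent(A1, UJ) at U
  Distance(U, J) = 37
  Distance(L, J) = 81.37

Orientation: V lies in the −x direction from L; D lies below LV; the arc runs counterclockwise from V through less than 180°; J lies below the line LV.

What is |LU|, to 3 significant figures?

50.2

Checks: |DU| = 7.500 ✓; ∠(DU, UJ) = 90.00° ✓; |UJ| = 37.00 ✓; |LJ| = 81.37 ✓.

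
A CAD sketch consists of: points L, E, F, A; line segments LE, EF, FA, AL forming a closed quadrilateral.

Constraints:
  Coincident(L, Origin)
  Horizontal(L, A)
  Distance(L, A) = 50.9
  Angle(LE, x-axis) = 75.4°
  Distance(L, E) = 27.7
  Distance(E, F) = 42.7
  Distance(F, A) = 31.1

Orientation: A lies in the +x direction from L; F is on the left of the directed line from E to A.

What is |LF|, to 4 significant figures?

58.42

Checks: |EF| = 42.70 ✓; |FA| = 31.10 ✓.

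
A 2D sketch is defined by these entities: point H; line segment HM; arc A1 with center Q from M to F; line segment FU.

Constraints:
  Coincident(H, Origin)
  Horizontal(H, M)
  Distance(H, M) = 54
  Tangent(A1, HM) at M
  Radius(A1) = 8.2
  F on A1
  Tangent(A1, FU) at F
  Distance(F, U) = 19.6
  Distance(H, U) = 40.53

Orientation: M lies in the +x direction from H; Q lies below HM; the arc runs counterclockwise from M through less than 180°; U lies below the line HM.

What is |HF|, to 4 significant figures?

47.52

H is at the origin; HM is horizontal with |HM| = 54.0 and M on the +x side, so M = (54.00, 0.000). The tangent condition forces QM to be normal to HM, so Q = M + (0, -8.2) = (54.00, -8.200). Since QF ⟂ FU (tangency), |QU| = √(8.2² + 19.6²) = 21.25 regardless of where F sits on A1. So U lies on both circle(H, 40.53) and circle(Q, 21.25); the below-HM intersection is U = (35.75, -19.09). F is the foot of the tangent from U: F = (47.41, -3.325).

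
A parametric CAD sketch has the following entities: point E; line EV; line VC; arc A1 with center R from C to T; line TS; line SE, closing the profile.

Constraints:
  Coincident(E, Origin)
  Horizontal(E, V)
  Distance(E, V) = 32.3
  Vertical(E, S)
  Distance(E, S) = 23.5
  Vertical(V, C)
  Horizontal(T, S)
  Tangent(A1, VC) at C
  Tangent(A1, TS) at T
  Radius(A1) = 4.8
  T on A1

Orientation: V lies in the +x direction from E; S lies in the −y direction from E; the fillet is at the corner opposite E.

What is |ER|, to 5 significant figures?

33.256

E is at the origin; EV is horizontal with |EV| = 32.3 and V on the +x side, so V = (32.300, 0.0000). ES is vertical with |ES| = 23.5 and S on the −y side, so S = (0.0000, -23.500). The virtual corner opposite E is at (32.300, -23.500). A1 meets VC tangentially, so RC is at right angles to VC and A1 meets TS tangentially, so RT is at right angles to TS, with radius 4.8, so the center R sits 4.8 in from both sides at R = (27.500, -18.700). Then |ER| = |R − E| = 33.256.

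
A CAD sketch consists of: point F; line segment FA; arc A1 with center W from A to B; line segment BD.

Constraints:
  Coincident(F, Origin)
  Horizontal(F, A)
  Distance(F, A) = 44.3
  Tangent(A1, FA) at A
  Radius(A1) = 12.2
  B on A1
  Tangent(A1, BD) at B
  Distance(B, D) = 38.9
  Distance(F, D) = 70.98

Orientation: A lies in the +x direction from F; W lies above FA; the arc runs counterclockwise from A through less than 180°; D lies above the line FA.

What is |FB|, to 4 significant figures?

58.14

F is at the origin; F and A share the same y with |FA| = 44.3 and A on the +x side, so A = (44.30, 0.000). Tangency of A1 to FA means the radius WA is perpendicular to FA, so W = A + (0, 12.2) = (44.30, 12.20). Since WB ⟂ BD (tangency), |WD| = √(12.2² + 38.9²) = 40.77 regardless of where B sits on A1. So D lies on both circle(F, 70.98) and circle(W, 40.77); the above-FA intersection is D = (47.38, 52.85). B is the foot of the tangent from D: B = (56.18, 14.96).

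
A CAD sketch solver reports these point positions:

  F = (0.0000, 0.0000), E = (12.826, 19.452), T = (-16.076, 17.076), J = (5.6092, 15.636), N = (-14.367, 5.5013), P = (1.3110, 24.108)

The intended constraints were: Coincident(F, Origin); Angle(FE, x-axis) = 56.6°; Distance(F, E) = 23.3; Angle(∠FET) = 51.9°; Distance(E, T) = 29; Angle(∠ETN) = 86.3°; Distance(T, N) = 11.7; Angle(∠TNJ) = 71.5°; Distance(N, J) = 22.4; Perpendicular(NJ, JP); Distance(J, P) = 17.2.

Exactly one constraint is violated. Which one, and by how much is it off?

Distance(J, P) = 17.2 — off by 7.70.

F = (0.00, 0.00) ✓; FE at 56.60° ✓; |FE| = 23.30 ✓; ∠FET = 51.90° ✓; |ET| = 29.00 ✓; ∠ETN = 86.30° ✓; |TN| = 11.70 ✓; ∠TNJ = 71.50° ✓; |NJ| = 22.40 ✓; ∠(NJ, JP) = 90.00° ✓; |JP| = 9.500 ✗.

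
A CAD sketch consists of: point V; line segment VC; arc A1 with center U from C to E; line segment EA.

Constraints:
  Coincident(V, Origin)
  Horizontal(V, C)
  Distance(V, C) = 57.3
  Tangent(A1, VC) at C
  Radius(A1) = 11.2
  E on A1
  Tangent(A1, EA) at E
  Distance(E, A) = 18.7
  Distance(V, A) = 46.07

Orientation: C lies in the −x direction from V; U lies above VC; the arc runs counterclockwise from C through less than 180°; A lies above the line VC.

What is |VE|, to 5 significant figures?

47.531

V is at the origin; V and C share the same y with |VC| = 57.3 and C on the −x side, so C = (-57.300, 0.0000). A1 meets VC tangentially, so UC is at right angles to VC, so U = C + (0, 11.2) = (-57.300, 11.200). Since UE ⟂ EA (tangency), |UA| = √(11.2² + 18.7²) = 21.797 regardless of where E sits on A1. So A lies on both circle(V, 46.07) and circle(U, 21.797); the above-VC intersection is A = (-39.477, 23.749). E is the foot of the tangent from A: E = (-47.063, 6.6566).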